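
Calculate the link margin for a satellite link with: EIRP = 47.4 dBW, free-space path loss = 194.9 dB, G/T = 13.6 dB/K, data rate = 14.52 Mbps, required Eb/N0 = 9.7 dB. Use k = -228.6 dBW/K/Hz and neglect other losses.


C/N0 = EIRP - FSPL + G/T - k = 47.4 - 194.9 + 13.6 - (-228.6)
C/N0 = 94.7000 dB-Hz
R_b = 14.52 Mbps = 1.452e+07 bps -> 10*log10(R_b) = 71.6197 dB-Hz
Eb/N0 = C/N0 - 10*log10(R_b) = 94.7000 - 71.6197 = 23.0803 dB
Margin = Eb/N0 - Eb/N0_req = 23.0803 - 9.7 = 13.3803 dB (link closes)

13.3803 dB


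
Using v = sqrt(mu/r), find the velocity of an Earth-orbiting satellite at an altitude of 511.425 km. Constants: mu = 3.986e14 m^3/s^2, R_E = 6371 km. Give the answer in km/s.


r = R_E + alt = 6371.0 + 511.425 = 6882.4250 km = 6.882425e+06 m
v = sqrt(mu/r) = sqrt(3.986e14 / 6.882425e+06) = 7610.2321 m/s = 7.6102 km/s

7.6102 km/s


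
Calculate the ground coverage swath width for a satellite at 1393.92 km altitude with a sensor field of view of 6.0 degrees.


FOV = 6.0 deg = 0.1047198 rad
swath = 2 * alt * tan(FOV/2) = 2 * 1393.92 * tan(0.05235988)
swath = 2 * 1393.92 * 0.05240778
swath = 146.1045 km

146.1045 km


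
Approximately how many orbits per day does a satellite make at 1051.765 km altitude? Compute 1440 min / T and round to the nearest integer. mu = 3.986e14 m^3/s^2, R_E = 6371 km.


r = 7.422765e+06 m
T = 2*pi*sqrt(r^3/mu) = 6364.4340 s = 106.0739 min
revs/day = 1440 / 106.0739 = 13.5754
Rounded: 14 revolutions per day

14 revolutions per day


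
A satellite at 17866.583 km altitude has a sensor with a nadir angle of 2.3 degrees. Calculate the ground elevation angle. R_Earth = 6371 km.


r = R_E + alt = 24237.5830 km
Law of sines in the satellite / Earth-center / ground-point triangle:
  sin(nadir)/R_E = sin(90 + el)/r  =>  cos(el) = (r/R_E)*sin(nadir)
cos(el) = (24237.5830 / 6371.0000) * sin(2.3 deg) = 0.1526758
el = arccos(0.1526758) = 81.2180 deg
(Earth-central angle = 90 - nadir - el = 6.4820 deg)

81.2180 degrees


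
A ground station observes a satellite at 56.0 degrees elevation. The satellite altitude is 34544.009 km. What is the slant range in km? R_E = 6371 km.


h = 34544.009 km, el = 56.0 deg
d = -R_E*sin(el) + sqrt((R_E*sin(el))^2 + 2*R_E*h + h^2)
d = -6371.0000*sin(0.9773844) + sqrt((6371.0000*0.8290376)^2 + 2*6371.0000*34544.009 + 34544.009^2)
d = 35477.8105 km

35477.8105 km


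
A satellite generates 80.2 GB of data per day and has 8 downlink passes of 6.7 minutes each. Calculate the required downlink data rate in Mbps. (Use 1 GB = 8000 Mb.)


total contact time = 8 * 6.7 * 60 = 3216.0000 s
data = 80.2 GB = 641600.0000 Mb
rate = 641600.0000 / 3216.0000 = 199.5025 Mbps

199.5025 Mbps


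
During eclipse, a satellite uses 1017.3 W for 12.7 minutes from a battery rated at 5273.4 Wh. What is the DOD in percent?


E_used = P * t / 60 = 1017.3 * 12.7 / 60 = 215.3285 Wh
DOD = E_used / E_total * 100 = 215.3285 / 5273.4 * 100
DOD = 4.0833 %

4.0833 %


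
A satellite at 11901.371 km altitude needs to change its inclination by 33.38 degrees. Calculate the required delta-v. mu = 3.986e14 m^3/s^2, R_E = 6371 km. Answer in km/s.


r = 18272.3710 km = 1.8272371e+07 m
V = sqrt(mu/r) = 4670.5841 m/s
di = 33.38 deg = 0.5825909 rad
dV = 2*V*sin(di/2) = 2*4670.5841*sin(0.2912955)
dV = 2682.7213 m/s = 2.6827 km/s

2.6827 km/s


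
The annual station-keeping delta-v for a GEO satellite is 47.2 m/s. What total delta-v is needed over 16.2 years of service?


dV = rate * years = 47.2 * 16.2
dV = 764.6400 m/s

764.6400 m/s


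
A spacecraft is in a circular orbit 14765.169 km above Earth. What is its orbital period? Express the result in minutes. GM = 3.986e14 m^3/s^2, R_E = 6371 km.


r = 21136.1690 km = 2.1136169e+07 m
T = 2*pi*sqrt(r^3/mu) = 2*pi*sqrt(9.4423223e+21 / 3.986e14)
T = 30580.9259 s = 509.6821 min

509.6821 minutes


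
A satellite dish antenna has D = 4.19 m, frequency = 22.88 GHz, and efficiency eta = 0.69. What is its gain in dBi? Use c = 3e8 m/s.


lambda = c/f = 3e8 / 2.288e+10 = 0.01311189 m
G = eta*(pi*D/lambda)^2 = 0.69*(pi*4.19/0.01311189)^2
G = 695418.7770 (linear)
G = 10*log10(695418.7770) = 58.4225 dBi

58.4225 dBi


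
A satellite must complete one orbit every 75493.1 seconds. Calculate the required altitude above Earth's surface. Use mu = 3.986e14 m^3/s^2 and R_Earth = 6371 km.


T = 75493.1 s
r = (mu*T^2/(4*pi^2))^(1/3) = (3.986e14 * 75493.1^2 / (4*pi^2))^(1/3)
r = 3.860682e+07 m = 38606.8195 km
alt = r - R_E = 38606.8195 - 6371 = 32235.8195 km

32235.8195 km


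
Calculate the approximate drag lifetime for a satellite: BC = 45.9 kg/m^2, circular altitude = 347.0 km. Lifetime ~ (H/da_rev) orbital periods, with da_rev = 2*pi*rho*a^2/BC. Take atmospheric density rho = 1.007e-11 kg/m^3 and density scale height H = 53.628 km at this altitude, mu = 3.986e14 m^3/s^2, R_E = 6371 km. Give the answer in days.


a = R_E + alt = 6718.0000 km = 6.718e+06 m
da_rev = 2*pi*rho*a^2/BC = 2*pi*1.007e-11*(6.718e+06)^2/45.9 = 62.212357 m per revolution
N = H/da_rev = 53628.0000 m / 62.212357 m = 862.0152 revolutions
P = 2*pi*sqrt(a^3/mu) = 5479.8822 s
lifetime = N*P = 862.0152 * 5479.8822 = 4.723742e+06 s = 54.6729 days

54.6729 days


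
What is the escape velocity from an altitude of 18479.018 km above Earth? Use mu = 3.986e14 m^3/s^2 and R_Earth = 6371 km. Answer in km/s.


r = 6371.0 + 18479.018 = 24850.0180 km = 2.4850018e+07 m
v_esc = sqrt(2*mu/r) = sqrt(2*3.986e14 / 2.4850018e+07)
v_esc = 5663.9615 m/s = 5.6640 km/s

5.6640 km/s


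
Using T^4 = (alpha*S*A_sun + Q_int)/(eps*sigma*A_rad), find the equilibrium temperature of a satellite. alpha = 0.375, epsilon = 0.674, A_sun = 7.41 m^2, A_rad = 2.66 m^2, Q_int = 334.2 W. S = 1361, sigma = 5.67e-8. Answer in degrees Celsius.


Numerator = alpha*S*A_sun + Q_int = 0.375*1361*7.41 + 334.2 = 4116.0787 W
Denominator = eps*sigma*A_rad = 0.674*5.67e-8*2.66 = 1.0165403e-07 W/K^4
T^4 = 4.0491054e+10 K^4
T = 448.5799 K = 175.4299 C

175.4299 degrees Celsius


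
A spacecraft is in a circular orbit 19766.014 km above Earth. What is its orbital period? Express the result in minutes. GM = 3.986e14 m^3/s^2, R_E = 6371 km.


r = 26137.0140 km = 2.6137014e+07 m
T = 2*pi*sqrt(r^3/mu) = 2*pi*sqrt(1.7855331e+22 / 3.986e14)
T = 42052.8251 s = 700.8804 min

700.8804 minutes


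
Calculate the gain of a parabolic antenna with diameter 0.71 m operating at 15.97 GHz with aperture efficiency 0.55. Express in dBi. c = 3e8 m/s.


lambda = c/f = 3e8 / 1.597e+10 = 0.01878522 m
G = eta*(pi*D/lambda)^2 = 0.55*(pi*0.71/0.01878522)^2
G = 7754.3689 (linear)
G = 10*log10(7754.3689) = 38.8955 dBi

38.8955 dBi


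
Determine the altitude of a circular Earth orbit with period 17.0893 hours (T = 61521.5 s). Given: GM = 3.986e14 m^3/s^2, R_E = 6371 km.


T = 61521.5 s
r = (mu*T^2/(4*pi^2))^(1/3) = (3.986e14 * 61521.5^2 / (4*pi^2))^(1/3)
r = 3.3682977e+07 m = 33682.9766 km
alt = r - R_E = 33682.9766 - 6371 = 27311.9766 km

27311.9766 km


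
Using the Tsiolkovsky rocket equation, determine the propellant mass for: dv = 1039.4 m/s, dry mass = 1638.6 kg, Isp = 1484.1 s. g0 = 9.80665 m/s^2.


ve = Isp * g0 = 1484.1 * 9.80665 = 14554.049265 m/s
mass ratio = exp(dv/ve) = exp(1039.4/14554.049265) = 1.07402852
m_prop = m_dry * (mr - 1) = 1638.6 * (1.07402852 - 1)
m_prop = 121.3031 kg

121.3031 kg


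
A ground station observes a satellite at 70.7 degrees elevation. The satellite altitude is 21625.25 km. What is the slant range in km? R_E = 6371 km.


h = 21625.25 km, el = 70.7 deg
d = -R_E*sin(el) + sqrt((R_E*sin(el))^2 + 2*R_E*h + h^2)
d = -6371.0000*sin(1.2339) + sqrt((6371.0000*0.943801)^2 + 2*6371.0000*21625.25 + 21625.25^2)
d = 21903.9926 km

21903.9926 km


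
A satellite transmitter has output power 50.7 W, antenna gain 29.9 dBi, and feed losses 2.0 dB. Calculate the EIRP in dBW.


Pt = 50.7 W = 17.0501 dBW
EIRP = Pt_dBW + Gt - losses = 17.0501 + 29.9 - 2.0 = 44.9501 dBW

44.9501 dBW


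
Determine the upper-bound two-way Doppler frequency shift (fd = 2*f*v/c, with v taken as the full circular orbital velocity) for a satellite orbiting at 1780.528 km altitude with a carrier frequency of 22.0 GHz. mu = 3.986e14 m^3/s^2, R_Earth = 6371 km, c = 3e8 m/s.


r = 8.151528e+06 m
v = sqrt(mu/r) = 6992.7682 m/s (worst-case radial velocity)
f = 22.0 GHz = 2.2e+10 Hz
fd = 2*f*v/c = 2*2.2e+10*6992.7682/3.0e+08
fd = 1.025606e+06 Hz

1.0256e+06 Hz


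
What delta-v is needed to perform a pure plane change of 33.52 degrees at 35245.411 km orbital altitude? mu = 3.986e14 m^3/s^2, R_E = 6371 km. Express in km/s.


r = 41616.4110 km = 4.1616411e+07 m
V = sqrt(mu/r) = 3094.8267 m/s
di = 33.52 deg = 0.5850344 rad
dV = 2*V*sin(di/2) = 2*3094.8267*sin(0.2925172)
dV = 1784.8694 m/s = 1.7849 km/s

1.7849 km/s


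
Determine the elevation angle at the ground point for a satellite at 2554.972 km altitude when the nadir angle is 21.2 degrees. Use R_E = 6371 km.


r = R_E + alt = 8925.9720 km
Law of sines in the satellite / Earth-center / ground-point triangle:
  sin(nadir)/R_E = sin(90 + el)/r  =>  cos(el) = (r/R_E)*sin(nadir)
cos(el) = (8925.9720 / 6371.0000) * sin(21.2 deg) = 0.5066474
el = arccos(0.5066474) = 59.5592 deg
(Earth-central angle = 90 - nadir - el = 9.2408 deg)

59.5592 degrees


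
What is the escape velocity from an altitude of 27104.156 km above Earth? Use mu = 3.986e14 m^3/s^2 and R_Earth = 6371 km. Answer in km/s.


r = 6371.0 + 27104.156 = 33475.1560 km = 3.3475156e+07 m
v_esc = sqrt(2*mu/r) = sqrt(2*3.986e14 / 3.3475156e+07)
v_esc = 4880.0283 m/s = 4.8800 km/s

4.8800 km/s


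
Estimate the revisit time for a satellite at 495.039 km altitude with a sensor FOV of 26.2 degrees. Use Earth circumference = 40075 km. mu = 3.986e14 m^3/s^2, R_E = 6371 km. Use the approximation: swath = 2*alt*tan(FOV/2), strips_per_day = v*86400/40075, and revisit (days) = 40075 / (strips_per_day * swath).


swath = 2*495.039*tan(0.2286381) = 230.3984 km
v = sqrt(mu/r) = 7619.3077 m/s = 7.6193 km/s
strips/day = v*86400/40075 = 7.6193*86400/40075 = 16.4269
coverage/day = strips * swath = 16.4269 * 230.3984 = 3784.7319 km
revisit = 40075 / 3784.7319 = 10.5886 days

10.5886 days


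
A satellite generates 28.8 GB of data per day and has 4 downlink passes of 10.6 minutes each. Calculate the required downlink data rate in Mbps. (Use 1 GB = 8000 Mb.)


total contact time = 4 * 10.6 * 60 = 2544.0000 s
data = 28.8 GB = 230400.0000 Mb
rate = 230400.0000 / 2544.0000 = 90.5660 Mbps

90.5660 Mbps


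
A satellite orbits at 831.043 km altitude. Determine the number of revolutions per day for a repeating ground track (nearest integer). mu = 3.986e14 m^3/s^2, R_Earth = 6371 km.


r = 7.202043e+06 m
T = 2*pi*sqrt(r^3/mu) = 6082.6774 s = 101.3780 min
revs/day = 1440 / 101.3780 = 14.2043
Rounded: 14 revolutions per day

14 revolutions per day


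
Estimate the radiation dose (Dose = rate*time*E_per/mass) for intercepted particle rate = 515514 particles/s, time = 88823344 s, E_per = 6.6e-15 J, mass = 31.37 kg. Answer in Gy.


Total energy deposited = rate * time * E_per
  = 515514 * 88823344 * 6.6e-15 = 0.3022119 J
Dose = E_total / mass = 0.3022119 / 31.37
Dose = 0.009633786 Gy

0.0096 Gy


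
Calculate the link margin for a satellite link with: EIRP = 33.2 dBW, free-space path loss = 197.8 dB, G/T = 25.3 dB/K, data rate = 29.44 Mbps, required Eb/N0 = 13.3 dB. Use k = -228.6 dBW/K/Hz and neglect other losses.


C/N0 = EIRP - FSPL + G/T - k = 33.2 - 197.8 + 25.3 - (-228.6)
C/N0 = 89.3000 dB-Hz
R_b = 29.44 Mbps = 2.944e+07 bps -> 10*log10(R_b) = 74.6894 dB-Hz
Eb/N0 = C/N0 - 10*log10(R_b) = 89.3000 - 74.6894 = 14.6106 dB
Margin = Eb/N0 - Eb/N0_req = 14.6106 - 13.3 = 1.3106 dB (link closes)

1.3106 dB


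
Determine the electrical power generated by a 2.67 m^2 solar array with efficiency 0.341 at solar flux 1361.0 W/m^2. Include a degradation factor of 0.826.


P = area * eta * S * degradation
P = 2.67 * 0.341 * 1361.0 * 0.826
P = 1023.5376 W

1023.5376 W


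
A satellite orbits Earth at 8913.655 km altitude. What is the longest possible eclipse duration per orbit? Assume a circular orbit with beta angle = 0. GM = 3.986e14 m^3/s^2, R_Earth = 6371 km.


r = 15284.6550 km
T = 313.4321 min
Eclipse fraction = arcsin(R_E/r)/pi = arcsin(6371.0000/15284.6550)/pi
= arcsin(0.4168233)/pi = 0.1368566
Eclipse duration = 0.1368566 * 313.4321 = 42.8953 min

42.8953 minutes


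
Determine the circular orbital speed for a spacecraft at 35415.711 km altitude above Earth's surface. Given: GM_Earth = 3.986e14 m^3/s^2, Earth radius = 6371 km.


r = R_E + alt = 6371.0 + 35415.711 = 41786.7110 km = 4.1786711e+07 m
v = sqrt(mu/r) = sqrt(3.986e14 / 4.1786711e+07) = 3088.5138 m/s = 3.0885 km/s

3.0885 km/s


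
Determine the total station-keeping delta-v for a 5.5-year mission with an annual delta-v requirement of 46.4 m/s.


dV = rate * years = 46.4 * 5.5
dV = 255.2000 m/s

255.2000 m/s


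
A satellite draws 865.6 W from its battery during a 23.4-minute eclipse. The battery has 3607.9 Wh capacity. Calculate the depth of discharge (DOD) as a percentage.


E_used = P * t / 60 = 865.6 * 23.4 / 60 = 337.5840 Wh
DOD = E_used / E_total * 100 = 337.5840 / 3607.9 * 100
DOD = 9.3568 %

9.3568 %


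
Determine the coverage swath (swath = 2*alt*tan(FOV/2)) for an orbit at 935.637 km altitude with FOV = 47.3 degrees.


FOV = 47.3 deg = 0.8255407 rad
swath = 2 * alt * tan(FOV/2) = 2 * 935.637 * tan(0.4127704)
swath = 2 * 935.637 * 0.4379289
swath = 819.4849 km

819.4849 km


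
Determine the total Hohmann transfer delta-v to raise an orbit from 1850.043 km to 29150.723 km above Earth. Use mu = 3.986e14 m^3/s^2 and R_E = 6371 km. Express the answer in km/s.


r1 = 8221.0430 km = 8.221043e+06 m
r2 = 35521.7230 km = 3.5521723e+07 m
dv1 = sqrt(mu/r1)*(sqrt(2*r2/(r1+r2)) - 1) = 1910.7498 m/s
dv2 = sqrt(mu/r2)*(1 - sqrt(2*r1/(r1+r2))) = 1296.0741 m/s
total dv = |dv1| + |dv2| = 1910.7498 + 1296.0741 = 3206.8239 m/s = 3.2068 km/s

3.2068 km/s


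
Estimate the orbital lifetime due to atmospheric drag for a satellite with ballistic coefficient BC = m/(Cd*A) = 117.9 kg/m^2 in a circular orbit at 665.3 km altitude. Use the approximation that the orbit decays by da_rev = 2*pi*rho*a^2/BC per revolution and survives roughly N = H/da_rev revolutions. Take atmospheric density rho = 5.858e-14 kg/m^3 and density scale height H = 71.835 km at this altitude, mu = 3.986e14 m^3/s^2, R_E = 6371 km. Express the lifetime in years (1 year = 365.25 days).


a = R_E + alt = 7036.3000 km = 7.0363e+06 m
da_rev = 2*pi*rho*a^2/BC = 2*pi*5.858e-14*(7.0363e+06)^2/117.9 = 0.154562497 m per revolution
N = H/da_rev = 71835.0000 m / 0.154562497 m = 464763.4533 revolutions
P = 2*pi*sqrt(a^3/mu) = 5873.9162 s
lifetime = N*P = 464763.4533 * 5873.9162 = 2.7299816e+09 s = 31597.0087 days
years = 31597.0087 / 365.25 = 86.5079 years

86.5079 years


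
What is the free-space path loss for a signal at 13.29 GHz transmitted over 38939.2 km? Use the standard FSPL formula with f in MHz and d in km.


f = 13.29 GHz = 13290.0000 MHz
d = 38939.2 km
FSPL = 32.44 + 20*log10(13290.0000) + 20*log10(38939.2)
FSPL = 32.44 + 82.4705 + 91.8077
FSPL = 206.7182 dB

206.7182 dB


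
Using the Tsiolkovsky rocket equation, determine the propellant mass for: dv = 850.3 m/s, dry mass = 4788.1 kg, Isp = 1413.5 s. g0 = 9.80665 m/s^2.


ve = Isp * g0 = 1413.5 * 9.80665 = 13861.699775 m/s
mass ratio = exp(dv/ve) = exp(850.3/13861.699775) = 1.06326215
m_prop = m_dry * (mr - 1) = 4788.1 * (1.06326215 - 1)
m_prop = 302.9055 kg

302.9055 kg


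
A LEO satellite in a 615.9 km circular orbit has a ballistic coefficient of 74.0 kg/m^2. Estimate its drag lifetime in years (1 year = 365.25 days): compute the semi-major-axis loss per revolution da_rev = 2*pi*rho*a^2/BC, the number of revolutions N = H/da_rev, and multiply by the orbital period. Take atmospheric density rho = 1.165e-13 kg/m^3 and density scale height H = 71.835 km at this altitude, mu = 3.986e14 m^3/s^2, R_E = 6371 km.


a = R_E + alt = 6986.9000 km = 6.9869e+06 m
da_rev = 2*pi*rho*a^2/BC = 2*pi*1.165e-13*(6.9869e+06)^2/74.0 = 0.482884348 m per revolution
N = H/da_rev = 71835.0000 m / 0.482884348 m = 148762.3284 revolutions
P = 2*pi*sqrt(a^3/mu) = 5812.1660 s
lifetime = N*P = 148762.3284 * 5812.1660 = 8.6463135e+08 s = 10007.3073 days
years = 10007.3073 / 365.25 = 27.3985 years

27.3985 years


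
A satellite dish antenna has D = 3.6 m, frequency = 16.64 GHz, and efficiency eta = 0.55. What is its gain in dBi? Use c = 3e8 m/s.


lambda = c/f = 3e8 / 1.664e+10 = 0.01802885 m
G = eta*(pi*D/lambda)^2 = 0.55*(pi*3.6/0.01802885)^2
G = 216437.0325 (linear)
G = 10*log10(216437.0325) = 53.3533 dBi

53.3533 dBi


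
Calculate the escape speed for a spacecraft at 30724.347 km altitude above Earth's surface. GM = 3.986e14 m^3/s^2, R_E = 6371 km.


r = 6371.0 + 30724.347 = 37095.3470 km = 3.7095347e+07 m
v_esc = sqrt(2*mu/r) = sqrt(2*3.986e14 / 3.7095347e+07)
v_esc = 4635.7918 m/s = 4.6358 km/s

4.6358 km/s


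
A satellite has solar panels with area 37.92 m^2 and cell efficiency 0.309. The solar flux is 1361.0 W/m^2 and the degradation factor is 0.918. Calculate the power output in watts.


P = area * eta * S * degradation
P = 37.92 * 0.309 * 1361.0 * 0.918
P = 14639.5462 W

14639.5462 W


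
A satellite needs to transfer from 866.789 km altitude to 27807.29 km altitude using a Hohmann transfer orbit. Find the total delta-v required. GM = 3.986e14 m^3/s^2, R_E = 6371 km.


r1 = 7237.7890 km = 7.237789e+06 m
r2 = 34178.2900 km = 3.417829e+07 m
dv1 = sqrt(mu/r1)*(sqrt(2*r2/(r1+r2)) - 1) = 2112.8612 m/s
dv2 = sqrt(mu/r2)*(1 - sqrt(2*r1/(r1+r2))) = 1396.0654 m/s
total dv = |dv1| + |dv2| = 2112.8612 + 1396.0654 = 3508.9266 m/s = 3.5089 km/s

3.5089 km/s


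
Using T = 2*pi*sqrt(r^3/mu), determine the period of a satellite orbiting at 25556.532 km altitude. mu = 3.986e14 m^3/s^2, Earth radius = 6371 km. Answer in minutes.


r = 31927.5320 km = 3.1927532e+07 m
T = 2*pi*sqrt(r^3/mu) = 2*pi*sqrt(3.2545882e+22 / 3.986e14)
T = 56775.2747 s = 946.2546 min

946.2546 minutes


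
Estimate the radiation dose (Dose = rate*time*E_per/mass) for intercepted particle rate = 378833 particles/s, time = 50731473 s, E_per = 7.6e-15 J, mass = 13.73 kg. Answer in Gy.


Total energy deposited = rate * time * E_per
  = 378833 * 50731473 * 7.6e-15 = 0.1460625 J
Dose = E_total / mass = 0.1460625 / 13.73
Dose = 0.0106382 Gy

0.0106 Gy


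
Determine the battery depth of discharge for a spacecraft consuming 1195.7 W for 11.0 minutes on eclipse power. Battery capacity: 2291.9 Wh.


E_used = P * t / 60 = 1195.7 * 11.0 / 60 = 219.2117 Wh
DOD = E_used / E_total * 100 = 219.2117 / 2291.9 * 100
DOD = 9.5646 %

9.5646 %


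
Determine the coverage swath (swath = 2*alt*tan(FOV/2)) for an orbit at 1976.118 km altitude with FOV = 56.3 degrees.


FOV = 56.3 deg = 0.9826204 rad
swath = 2 * alt * tan(FOV/2) = 2 * 1976.118 * tan(0.4913102)
swath = 2 * 1976.118 * 0.5350723
swath = 2114.7318 km

2114.7318 km


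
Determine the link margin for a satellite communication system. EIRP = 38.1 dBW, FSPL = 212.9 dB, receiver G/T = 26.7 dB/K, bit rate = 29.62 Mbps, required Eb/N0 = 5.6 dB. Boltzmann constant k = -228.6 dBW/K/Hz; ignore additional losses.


C/N0 = EIRP - FSPL + G/T - k = 38.1 - 212.9 + 26.7 - (-228.6)
C/N0 = 80.5000 dB-Hz
R_b = 29.62 Mbps = 2.962e+07 bps -> 10*log10(R_b) = 74.7159 dB-Hz
Eb/N0 = C/N0 - 10*log10(R_b) = 80.5000 - 74.7159 = 5.7841 dB
Margin = Eb/N0 - Eb/N0_req = 5.7841 - 5.6 = 0.1841495 dB (link closes)

0.1841 dB


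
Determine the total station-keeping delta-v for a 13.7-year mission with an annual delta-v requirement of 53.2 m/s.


dV = rate * years = 53.2 * 13.7
dV = 728.8400 m/s

728.8400 m/s


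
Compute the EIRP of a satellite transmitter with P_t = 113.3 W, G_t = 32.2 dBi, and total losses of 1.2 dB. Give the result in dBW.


Pt = 113.3 W = 20.5423 dBW
EIRP = Pt_dBW + Gt - losses = 20.5423 + 32.2 - 1.2 = 51.5423 dBW

51.5423 dBW


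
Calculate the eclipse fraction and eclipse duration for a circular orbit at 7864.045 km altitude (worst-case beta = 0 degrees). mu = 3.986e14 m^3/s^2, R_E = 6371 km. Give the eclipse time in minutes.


r = 14235.0450 km
T = 281.7074 min
Eclipse fraction = arcsin(R_E/r)/pi = arcsin(6371.0000/14235.0450)/pi
= arcsin(0.4475574)/pi = 0.147706
Eclipse duration = 0.147706 * 281.7074 = 41.6099 min

41.6099 minutes


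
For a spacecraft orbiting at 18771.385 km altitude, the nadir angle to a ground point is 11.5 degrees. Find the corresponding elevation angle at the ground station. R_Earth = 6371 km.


r = R_E + alt = 25142.3850 km
Law of sines in the satellite / Earth-center / ground-point triangle:
  sin(nadir)/R_E = sin(90 + el)/r  =>  cos(el) = (r/R_E)*sin(nadir)
cos(el) = (25142.3850 / 6371.0000) * sin(11.5 deg) = 0.7867816
el = arccos(0.7867816) = 38.1142 deg
(Earth-central angle = 90 - nadir - el = 40.3858 deg)

38.1142 degrees


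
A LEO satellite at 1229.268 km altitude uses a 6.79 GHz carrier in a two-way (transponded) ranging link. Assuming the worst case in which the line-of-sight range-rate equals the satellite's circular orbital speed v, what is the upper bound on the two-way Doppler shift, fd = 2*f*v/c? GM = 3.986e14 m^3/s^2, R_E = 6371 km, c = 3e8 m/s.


r = 7.600268e+06 m
v = sqrt(mu/r) = 7241.9279 m/s (worst-case radial velocity)
f = 6.79 GHz = 6.79e+09 Hz
fd = 2*f*v/c = 2*6.79e+09*7241.9279/3.0e+08
fd = 327817.9341 Hz

327817.9341 Hz


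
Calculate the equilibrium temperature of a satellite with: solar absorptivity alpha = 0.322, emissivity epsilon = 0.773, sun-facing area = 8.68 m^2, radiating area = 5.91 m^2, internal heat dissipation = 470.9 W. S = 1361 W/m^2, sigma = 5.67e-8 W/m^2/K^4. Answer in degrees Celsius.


Numerator = alpha*S*A_sun + Q_int = 0.322*1361*8.68 + 470.9 = 4274.8406 W
Denominator = eps*sigma*A_rad = 0.773*5.67e-8*5.91 = 2.5902998e-07 W/K^4
T^4 = 1.6503266e+10 K^4
T = 358.4202 K = 85.2702 C

85.2702 degrees Celsius


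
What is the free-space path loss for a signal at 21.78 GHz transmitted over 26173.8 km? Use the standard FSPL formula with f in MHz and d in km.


f = 21.78 GHz = 21780.0000 MHz
d = 26173.8 km
FSPL = 32.44 + 20*log10(21780.0000) + 20*log10(26173.8)
FSPL = 32.44 + 86.7612 + 88.3573
FSPL = 207.5585 dB

207.5585 dB


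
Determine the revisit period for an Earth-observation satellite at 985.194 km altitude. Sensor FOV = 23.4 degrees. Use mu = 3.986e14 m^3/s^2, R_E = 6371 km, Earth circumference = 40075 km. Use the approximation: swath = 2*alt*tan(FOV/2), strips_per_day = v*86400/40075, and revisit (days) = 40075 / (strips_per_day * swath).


swath = 2*985.194*tan(0.2042035) = 408.0477 km
v = sqrt(mu/r) = 7361.0889 m/s = 7.3611 km/s
strips/day = v*86400/40075 = 7.3611*86400/40075 = 15.8702
coverage/day = strips * swath = 15.8702 * 408.0477 = 6475.7973 km
revisit = 40075 / 6475.7973 = 6.1884 days

6.1884 days


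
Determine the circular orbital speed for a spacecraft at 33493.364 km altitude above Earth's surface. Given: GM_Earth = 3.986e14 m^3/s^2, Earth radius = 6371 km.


r = R_E + alt = 6371.0 + 33493.364 = 39864.3640 km = 3.9864364e+07 m
v = sqrt(mu/r) = sqrt(3.986e14 / 3.9864364e+07) = 3162.1046 m/s = 3.1621 km/s

3.1621 km/s


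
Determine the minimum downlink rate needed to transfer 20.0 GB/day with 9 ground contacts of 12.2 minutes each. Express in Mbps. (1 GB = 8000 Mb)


total contact time = 9 * 12.2 * 60 = 6588.0000 s
data = 20.0 GB = 160000.0000 Mb
rate = 160000.0000 / 6588.0000 = 24.2866 Mbps

24.2866 Mbps


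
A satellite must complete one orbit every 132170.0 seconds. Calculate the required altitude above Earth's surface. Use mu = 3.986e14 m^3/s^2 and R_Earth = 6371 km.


T = 132170.0 s
r = (mu*T^2/(4*pi^2))^(1/3) = (3.986e14 * 132170.0^2 / (4*pi^2))^(1/3)
r = 5.6080832e+07 m = 56080.8317 km
alt = r - R_E = 56080.8317 - 6371 = 49709.8317 km

49709.8317 km


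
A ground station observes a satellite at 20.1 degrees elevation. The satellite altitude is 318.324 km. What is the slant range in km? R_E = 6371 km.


h = 318.324 km, el = 20.1 deg
d = -R_E*sin(el) + sqrt((R_E*sin(el))^2 + 2*R_E*h + h^2)
d = -6371.0000*sin(0.3508112) + sqrt((6371.0000*0.3436597)^2 + 2*6371.0000*318.324 + 318.324^2)
d = 802.3883 km

802.3883 km


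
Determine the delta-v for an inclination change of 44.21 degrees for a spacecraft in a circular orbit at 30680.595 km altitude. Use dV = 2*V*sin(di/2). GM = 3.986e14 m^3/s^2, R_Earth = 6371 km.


r = 37051.5950 km = 3.7051595e+07 m
V = sqrt(mu/r) = 3279.9347 m/s
di = 44.21 deg = 0.7716101 rad
dV = 2*V*sin(di/2) = 2*3279.9347*sin(0.385805)
dV = 2468.5124 m/s = 2.4685 km/s

2.4685 km/s


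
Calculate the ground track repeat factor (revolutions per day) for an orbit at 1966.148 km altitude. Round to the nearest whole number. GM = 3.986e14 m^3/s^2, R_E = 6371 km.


r = 8.337148e+06 m
T = 2*pi*sqrt(r^3/mu) = 7575.9568 s = 126.2659 min
revs/day = 1440 / 126.2659 = 11.4045
Rounded: 11 revolutions per day

11 revolutions per day


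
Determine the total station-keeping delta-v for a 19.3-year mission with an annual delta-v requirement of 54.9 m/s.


dV = rate * years = 54.9 * 19.3
dV = 1059.5700 m/s

1059.5700 m/s


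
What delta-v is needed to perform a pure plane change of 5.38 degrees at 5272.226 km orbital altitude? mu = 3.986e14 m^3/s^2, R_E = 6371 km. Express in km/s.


r = 11643.2260 km = 1.1643226e+07 m
V = sqrt(mu/r) = 5851.0254 m/s
di = 5.38 deg = 0.09389871 rad
dV = 2*V*sin(di/2) = 2*5851.0254*sin(0.04694936)
dV = 549.2019 m/s = 0.5492019 km/s

0.5492 km/s


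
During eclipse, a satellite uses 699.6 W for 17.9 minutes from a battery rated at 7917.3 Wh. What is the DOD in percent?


E_used = P * t / 60 = 699.6 * 17.9 / 60 = 208.7140 Wh
DOD = E_used / E_total * 100 = 208.7140 / 7917.3 * 100
DOD = 2.6362 %

2.6362 %


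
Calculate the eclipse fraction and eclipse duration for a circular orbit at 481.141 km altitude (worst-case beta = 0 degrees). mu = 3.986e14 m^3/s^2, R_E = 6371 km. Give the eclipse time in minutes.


r = 6852.1410 km
T = 94.0805 min
Eclipse fraction = arcsin(R_E/r)/pi = arcsin(6371.0000/6852.1410)/pi
= arcsin(0.9297824)/pi = 0.3800051
Eclipse duration = 0.3800051 * 94.0805 = 35.7511 min

35.7511 minutes


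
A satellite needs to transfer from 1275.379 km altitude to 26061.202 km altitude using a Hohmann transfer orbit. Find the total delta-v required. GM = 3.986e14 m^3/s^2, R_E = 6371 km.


r1 = 7646.3790 km = 7.646379e+06 m
r2 = 32432.2020 km = 3.2432202e+07 m
dv1 = sqrt(mu/r1)*(sqrt(2*r2/(r1+r2)) - 1) = 1965.1236 m/s
dv2 = sqrt(mu/r2)*(1 - sqrt(2*r1/(r1+r2))) = 1340.2011 m/s
total dv = |dv1| + |dv2| = 1965.1236 + 1340.2011 = 3305.3246 m/s = 3.3053 km/s

3.3053 km/s


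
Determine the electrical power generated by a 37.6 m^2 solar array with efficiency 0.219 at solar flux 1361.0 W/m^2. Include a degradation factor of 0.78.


P = area * eta * S * degradation
P = 37.6 * 0.219 * 1361.0 * 0.78
P = 8741.4744 W

8741.4744 W


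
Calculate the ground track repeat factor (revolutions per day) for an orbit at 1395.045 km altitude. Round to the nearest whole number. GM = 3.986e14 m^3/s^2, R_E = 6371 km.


r = 7.766045e+06 m
T = 2*pi*sqrt(r^3/mu) = 6811.0031 s = 113.5167 min
revs/day = 1440 / 113.5167 = 12.6854
Rounded: 13 revolutions per day

13 revolutions per day


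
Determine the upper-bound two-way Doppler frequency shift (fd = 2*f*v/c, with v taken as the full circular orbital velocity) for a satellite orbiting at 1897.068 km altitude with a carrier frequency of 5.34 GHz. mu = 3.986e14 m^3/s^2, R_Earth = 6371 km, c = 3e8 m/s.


r = 8.268068e+06 m
v = sqrt(mu/r) = 6943.3111 m/s (worst-case radial velocity)
f = 5.34 GHz = 5.34e+09 Hz
fd = 2*f*v/c = 2*5.34e+09*6943.3111/3.0e+08
fd = 247181.8767 Hz

247181.8767 Hz


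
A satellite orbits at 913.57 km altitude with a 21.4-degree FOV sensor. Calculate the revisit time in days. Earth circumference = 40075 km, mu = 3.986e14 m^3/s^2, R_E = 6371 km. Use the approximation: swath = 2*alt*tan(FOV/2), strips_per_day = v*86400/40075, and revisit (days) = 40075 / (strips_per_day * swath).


swath = 2*913.57*tan(0.1867502) = 345.2417 km
v = sqrt(mu/r) = 7397.1885 m/s = 7.3972 km/s
strips/day = v*86400/40075 = 7.3972*86400/40075 = 15.9480
coverage/day = strips * swath = 15.9480 * 345.2417 = 5505.9229 km
revisit = 40075 / 5505.9229 = 7.2785 days

7.2785 days


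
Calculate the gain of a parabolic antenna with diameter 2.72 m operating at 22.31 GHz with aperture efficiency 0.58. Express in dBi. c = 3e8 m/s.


lambda = c/f = 3e8 / 2.231e+10 = 0.01344688 m
G = eta*(pi*D/lambda)^2 = 0.58*(pi*2.72/0.01344688)^2
G = 234219.0301 (linear)
G = 10*log10(234219.0301) = 53.6962 dBi

53.6962 dBi


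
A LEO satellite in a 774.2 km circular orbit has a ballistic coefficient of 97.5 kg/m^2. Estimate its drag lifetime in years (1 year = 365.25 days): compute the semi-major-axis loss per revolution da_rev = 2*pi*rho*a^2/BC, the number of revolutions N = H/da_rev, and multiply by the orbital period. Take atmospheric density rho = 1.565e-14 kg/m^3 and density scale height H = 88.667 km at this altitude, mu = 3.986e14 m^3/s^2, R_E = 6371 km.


a = R_E + alt = 7145.2000 km = 7.1452e+06 m
da_rev = 2*pi*rho*a^2/BC = 2*pi*1.565e-14*(7.1452e+06)^2/97.5 = 0.0514894643 m per revolution
N = H/da_rev = 88667.0000 m / 0.0514894643 m = 1.7220416e+06 revolutions
P = 2*pi*sqrt(a^3/mu) = 6010.8073 s
lifetime = N*P = 1.7220416e+06 * 6010.8073 = 1.035086e+10 s = 119801.6236 days
years = 119801.6236 / 365.25 = 327.9990 years

327.9990 years


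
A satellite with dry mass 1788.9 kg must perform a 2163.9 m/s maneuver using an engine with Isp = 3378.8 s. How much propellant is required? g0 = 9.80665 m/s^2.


ve = Isp * g0 = 3378.8 * 9.80665 = 33134.709020 m/s
mass ratio = exp(dv/ve) = exp(2163.9/33134.709020) = 1.06748578
m_prop = m_dry * (mr - 1) = 1788.9 * (1.06748578 - 1)
m_prop = 120.7253 kg

120.7253 kg


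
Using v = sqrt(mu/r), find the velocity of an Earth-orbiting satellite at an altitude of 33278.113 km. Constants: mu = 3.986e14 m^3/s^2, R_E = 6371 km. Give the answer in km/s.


r = R_E + alt = 6371.0 + 33278.113 = 39649.1130 km = 3.9649113e+07 m
v = sqrt(mu/r) = sqrt(3.986e14 / 3.9649113e+07) = 3170.6763 m/s = 3.1707 km/s

3.1707 km/s


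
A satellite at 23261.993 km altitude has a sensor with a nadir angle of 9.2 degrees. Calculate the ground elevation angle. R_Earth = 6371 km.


r = R_E + alt = 29632.9930 km
Law of sines in the satellite / Earth-center / ground-point triangle:
  sin(nadir)/R_E = sin(90 + el)/r  =>  cos(el) = (r/R_E)*sin(nadir)
cos(el) = (29632.9930 / 6371.0000) * sin(9.2 deg) = 0.7436443
el = arccos(0.7436443) = 41.9572 deg
(Earth-central angle = 90 - nadir - el = 38.8428 deg)

41.9572 degrees


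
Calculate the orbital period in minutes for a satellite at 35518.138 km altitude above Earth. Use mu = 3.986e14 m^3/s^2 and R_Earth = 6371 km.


r = 41889.1380 km = 4.1889138e+07 m
T = 2*pi*sqrt(r^3/mu) = 2*pi*sqrt(7.3502866e+22 / 3.986e14)
T = 85322.4576 s = 1422.0410 min

1422.0410 minutes


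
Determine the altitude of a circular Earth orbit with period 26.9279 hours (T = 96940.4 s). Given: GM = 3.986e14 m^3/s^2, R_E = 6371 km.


T = 96940.4 s
r = (mu*T^2/(4*pi^2))^(1/3) = (3.986e14 * 96940.4^2 / (4*pi^2))^(1/3)
r = 4.5610243e+07 m = 45610.2435 km
alt = r - R_E = 45610.2435 - 6371 = 39239.2435 km

39239.2435 km


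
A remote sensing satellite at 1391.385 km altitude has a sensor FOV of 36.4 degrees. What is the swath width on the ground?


FOV = 36.4 deg = 0.6352998 rad
swath = 2 * alt * tan(FOV/2) = 2 * 1391.385 * tan(0.3176499)
swath = 2 * 1391.385 * 0.3287833
swath = 914.9282 km

914.9282 km


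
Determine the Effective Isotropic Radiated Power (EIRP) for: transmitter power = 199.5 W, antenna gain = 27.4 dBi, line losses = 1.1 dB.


Pt = 199.5 W = 22.9994 dBW
EIRP = Pt_dBW + Gt - losses = 22.9994 + 27.4 - 1.1 = 49.2994 dBW

49.2994 dBW


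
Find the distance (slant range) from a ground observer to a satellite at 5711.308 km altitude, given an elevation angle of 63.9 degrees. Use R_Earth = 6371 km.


h = 5711.308 km, el = 63.9 deg
d = -R_E*sin(el) + sqrt((R_E*sin(el))^2 + 2*R_E*h + h^2)
d = -6371.0000*sin(1.1153) + sqrt((6371.0000*0.8980276)^2 + 2*6371.0000*5711.308 + 5711.308^2)
d = 6031.3760 km

6031.3760 km


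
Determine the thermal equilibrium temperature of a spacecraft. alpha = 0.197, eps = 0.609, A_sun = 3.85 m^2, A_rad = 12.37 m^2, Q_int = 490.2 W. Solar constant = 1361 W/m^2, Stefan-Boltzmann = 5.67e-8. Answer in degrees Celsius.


Numerator = alpha*S*A_sun + Q_int = 0.197*1361*3.85 + 490.2 = 1522.4505 W
Denominator = eps*sigma*A_rad = 0.609*5.67e-8*12.37 = 4.2713981e-07 W/K^4
T^4 = 3.5642907e+09 K^4
T = 244.3393 K = -28.8107 C

-28.8107 degrees Celsius


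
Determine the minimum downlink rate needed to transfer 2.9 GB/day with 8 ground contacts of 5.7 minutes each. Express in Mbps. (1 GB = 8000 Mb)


total contact time = 8 * 5.7 * 60 = 2736.0000 s
data = 2.9 GB = 23200.0000 Mb
rate = 23200.0000 / 2736.0000 = 8.4795 Mbps

8.4795 Mbps


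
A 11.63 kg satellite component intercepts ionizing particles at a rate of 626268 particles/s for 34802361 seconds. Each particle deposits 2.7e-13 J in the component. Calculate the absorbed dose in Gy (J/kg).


Total energy deposited = rate * time * E_per
  = 626268 * 34802361 * 2.7e-13 = 5.8848 J
Dose = E_total / mass = 5.8848 / 11.63
Dose = 0.5060029 Gy

0.5060 Gy


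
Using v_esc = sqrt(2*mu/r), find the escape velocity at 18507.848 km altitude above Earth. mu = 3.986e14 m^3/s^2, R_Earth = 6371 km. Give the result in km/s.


r = 6371.0 + 18507.848 = 24878.8480 km = 2.4878848e+07 m
v_esc = sqrt(2*mu/r) = sqrt(2*3.986e14 / 2.4878848e+07)
v_esc = 5660.6788 m/s = 5.6607 km/s

5.6607 km/s


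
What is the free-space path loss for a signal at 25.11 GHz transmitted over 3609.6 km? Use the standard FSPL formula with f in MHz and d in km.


f = 25.11 GHz = 25110.0000 MHz
d = 3609.6 km
FSPL = 32.44 + 20*log10(25110.0000) + 20*log10(3609.6)
FSPL = 32.44 + 87.9969 + 71.1492
FSPL = 191.5861 dB

191.5861 dB


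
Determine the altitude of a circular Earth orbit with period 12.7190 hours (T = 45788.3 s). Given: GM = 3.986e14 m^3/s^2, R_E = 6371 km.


T = 45788.3 s
r = (mu*T^2/(4*pi^2))^(1/3) = (3.986e14 * 45788.3^2 / (4*pi^2))^(1/3)
r = 2.7662761e+07 m = 27662.7615 km
alt = r - R_E = 27662.7615 - 6371 = 21291.7615 km

21291.7615 km


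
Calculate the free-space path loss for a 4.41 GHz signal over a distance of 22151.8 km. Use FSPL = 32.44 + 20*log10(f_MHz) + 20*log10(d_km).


f = 4.41 GHz = 4410.0000 MHz
d = 22151.8 km
FSPL = 32.44 + 20*log10(4410.0000) + 20*log10(22151.8)
FSPL = 32.44 + 72.8888 + 86.9082
FSPL = 192.2370 dB

192.2370 dB


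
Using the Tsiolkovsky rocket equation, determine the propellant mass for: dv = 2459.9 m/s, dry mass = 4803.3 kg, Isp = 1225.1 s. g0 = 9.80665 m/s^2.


ve = Isp * g0 = 1225.1 * 9.80665 = 12014.126915 m/s
mass ratio = exp(dv/ve) = exp(2459.9/12014.126915) = 1.22721899
m_prop = m_dry * (mr - 1) = 4803.3 * (1.22721899 - 1)
m_prop = 1091.4010 kg

1091.4010 kg


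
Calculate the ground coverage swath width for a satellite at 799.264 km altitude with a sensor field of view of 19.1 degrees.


FOV = 19.1 deg = 0.3333579 rad
swath = 2 * alt * tan(FOV/2) = 2 * 799.264 * tan(0.1666789)
swath = 2 * 799.264 * 0.1682398
swath = 268.9361 km

268.9361 km


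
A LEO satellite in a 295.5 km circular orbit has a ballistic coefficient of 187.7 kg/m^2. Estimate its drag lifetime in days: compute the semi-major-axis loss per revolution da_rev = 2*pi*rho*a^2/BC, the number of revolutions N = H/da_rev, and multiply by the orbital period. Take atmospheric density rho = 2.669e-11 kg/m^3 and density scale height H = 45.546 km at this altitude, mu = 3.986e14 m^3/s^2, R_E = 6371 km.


a = R_E + alt = 6666.5000 km = 6.6665e+06 m
da_rev = 2*pi*rho*a^2/BC = 2*pi*2.669e-11*(6.6665e+06)^2/187.7 = 39.706347 m per revolution
N = H/da_rev = 45546.0000 m / 39.706347 m = 1147.0710 revolutions
P = 2*pi*sqrt(a^3/mu) = 5416.9902 s
lifetime = N*P = 1147.0710 * 5416.9902 = 6.2136724e+06 s = 71.9175 days

71.9175 days


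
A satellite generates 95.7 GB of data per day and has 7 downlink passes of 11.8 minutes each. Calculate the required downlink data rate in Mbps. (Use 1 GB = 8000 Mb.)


total contact time = 7 * 11.8 * 60 = 4956.0000 s
data = 95.7 GB = 765600.0000 Mb
rate = 765600.0000 / 4956.0000 = 154.4794 Mbps

154.4794 Mbps


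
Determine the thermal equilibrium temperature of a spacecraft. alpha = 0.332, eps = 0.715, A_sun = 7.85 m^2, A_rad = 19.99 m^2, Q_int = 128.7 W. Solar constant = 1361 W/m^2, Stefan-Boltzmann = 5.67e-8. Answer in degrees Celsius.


Numerator = alpha*S*A_sun + Q_int = 0.332*1361*7.85 + 128.7 = 3675.7382 W
Denominator = eps*sigma*A_rad = 0.715*5.67e-8*19.99 = 8.1040459e-07 W/K^4
T^4 = 4.5356828e+09 K^4
T = 259.5139 K = -13.6361 C

-13.6361 degrees Celsius


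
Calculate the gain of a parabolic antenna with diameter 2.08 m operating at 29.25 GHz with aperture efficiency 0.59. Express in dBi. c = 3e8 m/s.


lambda = c/f = 3e8 / 2.925e+10 = 0.01025641 m
G = eta*(pi*D/lambda)^2 = 0.59*(pi*2.08/0.01025641)^2
G = 239490.1513 (linear)
G = 10*log10(239490.1513) = 53.7929 dBi

53.7929 dBi


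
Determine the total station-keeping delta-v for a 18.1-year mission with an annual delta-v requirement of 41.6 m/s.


dV = rate * years = 41.6 * 18.1
dV = 752.9600 m/s

752.9600 m/s


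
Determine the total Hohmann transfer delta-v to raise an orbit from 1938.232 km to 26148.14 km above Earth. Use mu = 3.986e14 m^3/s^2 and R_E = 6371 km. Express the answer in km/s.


r1 = 8309.2320 km = 8.309232e+06 m
r2 = 32519.1400 km = 3.251914e+07 m
dv1 = sqrt(mu/r1)*(sqrt(2*r2/(r1+r2)) - 1) = 1815.5243 m/s
dv2 = sqrt(mu/r2)*(1 - sqrt(2*r1/(r1+r2))) = 1267.4147 m/s
total dv = |dv1| + |dv2| = 1815.5243 + 1267.4147 = 3082.9390 m/s = 3.0829 km/s

3.0829 km/s


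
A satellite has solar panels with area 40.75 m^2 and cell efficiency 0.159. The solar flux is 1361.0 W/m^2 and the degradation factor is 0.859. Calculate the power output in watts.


P = area * eta * S * degradation
P = 40.75 * 0.159 * 1361.0 * 0.859
P = 7574.8847 W

7574.8847 W


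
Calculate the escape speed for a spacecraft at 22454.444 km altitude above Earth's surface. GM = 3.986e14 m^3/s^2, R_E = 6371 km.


r = 6371.0 + 22454.444 = 28825.4440 km = 2.8825444e+07 m
v_esc = sqrt(2*mu/r) = sqrt(2*3.986e14 / 2.8825444e+07)
v_esc = 5258.9088 m/s = 5.2589 km/s

5.2589 km/s


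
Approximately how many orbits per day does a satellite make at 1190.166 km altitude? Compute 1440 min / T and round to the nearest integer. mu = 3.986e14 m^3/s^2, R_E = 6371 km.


r = 7.561166e+06 m
T = 2*pi*sqrt(r^3/mu) = 6543.2631 s = 109.0544 min
revs/day = 1440 / 109.0544 = 13.2044
Rounded: 13 revolutions per day

13 revolutions per day


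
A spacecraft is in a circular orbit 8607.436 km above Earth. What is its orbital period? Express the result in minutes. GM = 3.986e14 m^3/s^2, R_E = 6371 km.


r = 14978.4360 km = 1.4978436e+07 m
T = 2*pi*sqrt(r^3/mu) = 2*pi*sqrt(3.3604652e+21 / 3.986e14)
T = 18243.6160 s = 304.0603 min

304.0603 minutes


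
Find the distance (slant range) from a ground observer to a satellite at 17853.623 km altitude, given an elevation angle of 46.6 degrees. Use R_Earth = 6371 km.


h = 17853.623 km, el = 46.6 deg
d = -R_E*sin(el) + sqrt((R_E*sin(el))^2 + 2*R_E*h + h^2)
d = -6371.0000*sin(0.8133234) + sqrt((6371.0000*0.7265747)^2 + 2*6371.0000*17853.623 + 17853.623^2)
d = 19196.8280 km

19196.8280 km


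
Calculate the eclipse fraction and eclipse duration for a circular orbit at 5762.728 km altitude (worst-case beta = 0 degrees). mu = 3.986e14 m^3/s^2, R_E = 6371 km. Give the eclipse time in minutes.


r = 12133.7280 km
T = 221.6927 min
Eclipse fraction = arcsin(R_E/r)/pi = arcsin(6371.0000/12133.7280)/pi
= arcsin(0.5250653)/pi = 0.1759591
Eclipse duration = 0.1759591 * 221.6927 = 39.0088 min

39.0088 minutes
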